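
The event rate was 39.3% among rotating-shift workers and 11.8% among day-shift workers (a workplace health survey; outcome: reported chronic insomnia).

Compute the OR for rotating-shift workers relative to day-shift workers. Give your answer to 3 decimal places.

odds, rotating-shift workers = 0.3930/0.6070 = 0.6474
odds, day-shift workers = 0.1180/0.8820 = 0.1338
OR = 0.6474 / 0.1338 = 4.839

4.839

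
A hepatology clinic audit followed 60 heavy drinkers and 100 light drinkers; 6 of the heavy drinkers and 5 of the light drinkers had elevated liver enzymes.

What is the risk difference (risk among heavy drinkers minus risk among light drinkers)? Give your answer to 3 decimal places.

RD ≈ 0.050

risk, heavy drinkers = 6/60 = 0.1000
risk, light drinkers = 5/100 = 0.0500
risk difference = 0.1000 − 0.0500 = 0.050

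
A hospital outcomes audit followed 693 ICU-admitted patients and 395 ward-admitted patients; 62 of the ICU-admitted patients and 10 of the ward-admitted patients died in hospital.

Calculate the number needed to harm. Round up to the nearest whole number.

NNH = 16

risk, ICU-admitted patients = 62/693 = 0.089466
risk, ward-admitted patients = 10/395 = 0.025316
absolute risk difference = 0.064150
1 / 0.064150 = 15.588 → round up → 16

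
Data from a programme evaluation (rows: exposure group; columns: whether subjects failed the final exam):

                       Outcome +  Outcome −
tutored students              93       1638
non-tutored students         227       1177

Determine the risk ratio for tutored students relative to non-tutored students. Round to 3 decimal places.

risk, tutored students = 93/1731 = 0.0537
risk, non-tutored students = 227/1404 = 0.1617
RR = 0.0537 / 0.1617 = 0.332

0.332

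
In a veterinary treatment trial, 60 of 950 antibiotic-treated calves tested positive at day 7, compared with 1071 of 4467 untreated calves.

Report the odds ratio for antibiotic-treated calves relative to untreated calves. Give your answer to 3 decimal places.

OR = (60 × 3396) / (890 × 1071) = 203760/953190 ≈ 0.214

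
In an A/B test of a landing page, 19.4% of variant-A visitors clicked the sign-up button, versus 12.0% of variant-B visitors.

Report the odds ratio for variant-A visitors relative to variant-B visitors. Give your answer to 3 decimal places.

odds, variant-A visitors = 0.1940/0.8060 = 0.2407
odds, variant-B visitors = 0.1200/0.8800 = 0.1364
OR = 0.2407 / 0.1364 = 1.765

OR = 1.765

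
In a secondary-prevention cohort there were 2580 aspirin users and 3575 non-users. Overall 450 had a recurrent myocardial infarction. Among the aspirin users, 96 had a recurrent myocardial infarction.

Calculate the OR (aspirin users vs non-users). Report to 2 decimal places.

aspirin users without the outcome: 2580 − 96 = 2484
non-users with the outcome: 450 − 96 = 354
non-users without the outcome: 3575 − 354 = 3221
odds, aspirin users = 96/2484 = 0.03865
odds, non-users = 354/3221 = 0.10990
OR = 0.03865 / 0.10990 = 0.35

OR = 0.35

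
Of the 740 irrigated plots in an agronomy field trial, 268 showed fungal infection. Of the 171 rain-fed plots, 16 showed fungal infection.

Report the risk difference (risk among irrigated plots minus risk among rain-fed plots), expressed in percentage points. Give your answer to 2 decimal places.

RD: 26.86

risk, irrigated plots = 268/740 = 0.3622
risk, rain-fed plots = 16/171 = 0.0936
risk difference = 0.3622 − 0.0936 = 0.2686 → 26.86 percentage points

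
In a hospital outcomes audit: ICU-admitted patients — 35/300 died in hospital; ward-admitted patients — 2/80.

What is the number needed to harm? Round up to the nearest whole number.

NNH = 11

risk, ICU-admitted patients = 35/300 = 0.116667
risk, ward-admitted patients = 2/80 = 0.025000
absolute risk difference = 0.091667
1 / 0.091667 = 10.909 → round up → 11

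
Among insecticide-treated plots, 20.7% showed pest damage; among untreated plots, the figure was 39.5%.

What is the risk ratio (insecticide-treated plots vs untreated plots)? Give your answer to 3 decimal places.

RR = 0.2070 / 0.3950 = 0.524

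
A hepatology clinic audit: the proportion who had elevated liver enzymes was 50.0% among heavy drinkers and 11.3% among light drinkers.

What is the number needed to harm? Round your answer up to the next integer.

absolute risk difference = 0.387000
1 / 0.387000 = 2.584 → round up → 3

NNH: 3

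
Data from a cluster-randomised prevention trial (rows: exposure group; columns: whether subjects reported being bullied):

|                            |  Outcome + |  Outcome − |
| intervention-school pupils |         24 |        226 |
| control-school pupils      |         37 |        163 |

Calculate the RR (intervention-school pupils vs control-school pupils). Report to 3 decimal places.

RR: 0.519

risk, intervention-school pupils = 24/250 = 0.0960
risk, control-school pupils = 37/200 = 0.1850
RR = 0.0960 / 0.1850 = 0.519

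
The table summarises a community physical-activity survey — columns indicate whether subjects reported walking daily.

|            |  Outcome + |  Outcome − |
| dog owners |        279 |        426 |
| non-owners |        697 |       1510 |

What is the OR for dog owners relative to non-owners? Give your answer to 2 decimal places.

1.42

odds, dog owners = 279/426 = 0.6549
odds, non-owners = 697/1510 = 0.4616
OR = 0.6549 / 0.4616 = 1.42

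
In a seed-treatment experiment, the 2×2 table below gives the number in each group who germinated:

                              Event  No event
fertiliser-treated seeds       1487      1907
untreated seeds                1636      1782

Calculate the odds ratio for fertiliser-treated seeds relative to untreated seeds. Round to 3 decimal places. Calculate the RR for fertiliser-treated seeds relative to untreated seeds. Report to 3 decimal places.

OR = (1487 × 1782) / (1907 × 1636) = 2649834/3119852 ≈ 0.849
risk, fertiliser-treated seeds = 1487/3394 = 0.4381
risk, untreated seeds = 1636/3418 = 0.4786
RR = 0.4381 / 0.4786 = 0.915

OR = 0.849; RR = 0.915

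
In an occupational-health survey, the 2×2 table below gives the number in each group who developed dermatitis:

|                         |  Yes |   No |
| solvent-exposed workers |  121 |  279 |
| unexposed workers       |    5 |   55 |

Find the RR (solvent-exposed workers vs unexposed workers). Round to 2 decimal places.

risk, solvent-exposed workers = 121/400 = 0.3025
risk, unexposed workers = 5/60 = 0.0833
RR = 0.3025 / 0.0833 = 3.63

3.63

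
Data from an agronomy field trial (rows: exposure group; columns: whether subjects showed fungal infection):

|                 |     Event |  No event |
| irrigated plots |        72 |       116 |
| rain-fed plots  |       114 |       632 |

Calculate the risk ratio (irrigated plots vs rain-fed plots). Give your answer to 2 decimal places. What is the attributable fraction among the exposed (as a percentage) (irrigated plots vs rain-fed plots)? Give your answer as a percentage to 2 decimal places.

risk, irrigated plots = 72/188 = 0.3830
risk, rain-fed plots = 114/746 = 0.1528
RR = 0.3830 / 0.1528 = 2.51
AR% = (0.3830 − 0.1528) / 0.3830 = 0.6010 → 60.10%

RR = 2.51; AR% = 60.10%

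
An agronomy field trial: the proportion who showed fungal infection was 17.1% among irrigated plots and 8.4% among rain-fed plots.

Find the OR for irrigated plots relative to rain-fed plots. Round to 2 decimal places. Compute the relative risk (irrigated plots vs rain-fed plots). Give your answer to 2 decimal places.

OR = 2.25; RR = 2.04

odds, irrigated plots = 0.1710/0.8290 = 0.2063
odds, rain-fed plots = 0.0840/0.9160 = 0.0917
OR = 0.2063 / 0.0917 = 2.25
RR = 0.1710 / 0.0840 = 2.04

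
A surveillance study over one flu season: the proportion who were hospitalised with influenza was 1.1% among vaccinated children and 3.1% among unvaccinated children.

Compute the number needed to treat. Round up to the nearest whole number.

NNT: 50

absolute risk difference = 0.020000
1 / 0.020000 = 50.000 → round up → 50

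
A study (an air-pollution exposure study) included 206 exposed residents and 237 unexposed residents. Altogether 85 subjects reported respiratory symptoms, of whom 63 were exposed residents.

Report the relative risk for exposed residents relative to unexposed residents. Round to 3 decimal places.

exposed residents without the outcome: 206 − 63 = 143
unexposed residents with the outcome: 85 − 63 = 22
unexposed residents without the outcome: 237 − 22 = 215
risk, exposed residents = 63/206 = 0.3058
risk, unexposed residents = 22/237 = 0.0928
RR = 0.3058 / 0.0928 = 3.295

RR: 3.295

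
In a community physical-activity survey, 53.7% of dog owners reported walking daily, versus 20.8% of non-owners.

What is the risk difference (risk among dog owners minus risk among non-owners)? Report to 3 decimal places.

risk difference = 0.5370 − 0.2080 = 0.329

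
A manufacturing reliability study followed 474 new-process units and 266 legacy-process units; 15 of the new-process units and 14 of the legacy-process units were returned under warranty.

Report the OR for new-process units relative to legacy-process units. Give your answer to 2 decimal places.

odds, new-process units = 15/459 = 0.03268
odds, legacy-process units = 14/252 = 0.05556
OR = 0.03268 / 0.05556 = 0.59

0.59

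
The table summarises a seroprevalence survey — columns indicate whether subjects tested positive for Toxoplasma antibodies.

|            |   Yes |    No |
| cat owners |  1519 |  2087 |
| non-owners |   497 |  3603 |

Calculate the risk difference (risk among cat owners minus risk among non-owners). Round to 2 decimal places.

risk, cat owners = 1519/3606 = 0.4212
risk, non-owners = 497/4100 = 0.1212
risk difference = 0.4212 − 0.1212 = 0.30

0.30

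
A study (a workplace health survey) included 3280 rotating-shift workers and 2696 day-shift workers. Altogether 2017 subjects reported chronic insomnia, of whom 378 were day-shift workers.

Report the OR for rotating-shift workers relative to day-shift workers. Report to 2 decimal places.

rotating-shift workers with the outcome: 2017 − 378 = 1639
rotating-shift workers without the outcome: 3280 − 1639 = 1641
day-shift workers without the outcome: 2696 − 378 = 2318
OR = (1639 × 2318) / (1641 × 378) = 3799202/620298 ≈ 6.12

OR ≈ 6.12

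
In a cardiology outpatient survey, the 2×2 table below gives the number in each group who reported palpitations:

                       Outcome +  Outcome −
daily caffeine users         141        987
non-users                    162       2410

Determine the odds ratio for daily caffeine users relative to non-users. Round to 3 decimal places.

OR = (141 × 2410) / (987 × 162) = 339810/159894 ≈ 2.125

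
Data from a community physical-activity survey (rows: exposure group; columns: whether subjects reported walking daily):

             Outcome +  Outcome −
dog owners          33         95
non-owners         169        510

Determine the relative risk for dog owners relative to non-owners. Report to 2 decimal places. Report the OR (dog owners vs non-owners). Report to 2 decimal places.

RR = 1.04; OR = 1.05

risk, dog owners = 33/128 = 0.2578
risk, non-owners = 169/679 = 0.2489
RR = 0.2578 / 0.2489 = 1.04
OR = (33 × 510) / (95 × 169) = 16830/16055 ≈ 1.05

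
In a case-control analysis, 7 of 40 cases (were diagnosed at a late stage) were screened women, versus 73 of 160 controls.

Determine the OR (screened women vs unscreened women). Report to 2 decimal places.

OR = (7 × 87) / (73 × 33) = 609/2409 ≈ 0.25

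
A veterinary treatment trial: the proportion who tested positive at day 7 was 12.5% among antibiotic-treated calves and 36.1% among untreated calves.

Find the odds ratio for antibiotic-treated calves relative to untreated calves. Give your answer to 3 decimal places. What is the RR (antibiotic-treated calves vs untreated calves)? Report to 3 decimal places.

odds, antibiotic-treated calves = 0.1250/0.8750 = 0.1429
odds, untreated calves = 0.3610/0.6390 = 0.5649
OR = 0.1429 / 0.5649 = 0.253
RR = 0.1250 / 0.3610 = 0.346

OR = 0.253; RR = 0.346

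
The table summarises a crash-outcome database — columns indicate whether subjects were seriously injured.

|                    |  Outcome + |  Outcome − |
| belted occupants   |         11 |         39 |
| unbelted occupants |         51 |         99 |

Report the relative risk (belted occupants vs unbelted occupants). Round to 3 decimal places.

risk, belted occupants = 11/50 = 0.2200
risk, unbelted occupants = 51/150 = 0.3400
RR = 0.2200 / 0.3400 = 0.647

RR: 0.647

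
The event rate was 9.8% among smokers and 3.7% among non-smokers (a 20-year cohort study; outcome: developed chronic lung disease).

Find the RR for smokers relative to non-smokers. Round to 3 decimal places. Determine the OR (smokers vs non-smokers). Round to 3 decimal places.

RR = 0.09800 / 0.03700 = 2.649
odds, smokers = 0.09800/0.90200 = 0.10865
odds, non-smokers = 0.03700/0.96300 = 0.03842
OR = 0.10865 / 0.03842 = 2.828

RR = 2.649; OR = 2.828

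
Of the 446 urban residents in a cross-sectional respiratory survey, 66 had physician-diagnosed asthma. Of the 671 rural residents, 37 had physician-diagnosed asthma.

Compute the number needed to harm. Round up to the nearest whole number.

11

risk, urban residents = 66/446 = 0.147982
risk, rural residents = 37/671 = 0.055142
absolute risk difference = 0.092840
1 / 0.092840 = 10.771 → round up → 11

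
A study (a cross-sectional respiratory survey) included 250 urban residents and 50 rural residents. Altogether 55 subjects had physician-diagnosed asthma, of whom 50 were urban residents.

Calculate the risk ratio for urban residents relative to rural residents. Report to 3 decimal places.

RR = 2.000

urban residents without the outcome: 250 − 50 = 200
rural residents with the outcome: 55 − 50 = 5
rural residents without the outcome: 50 − 5 = 45
risk, urban residents = 50/250 = 0.2000
risk, rural residents = 5/50 = 0.1000
RR = 0.2000 / 0.1000 = 2.000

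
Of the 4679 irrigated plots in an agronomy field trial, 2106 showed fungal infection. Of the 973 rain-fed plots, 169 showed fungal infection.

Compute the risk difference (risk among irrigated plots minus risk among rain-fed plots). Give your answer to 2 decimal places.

risk, irrigated plots = 2106/4679 = 0.4501
risk, rain-fed plots = 169/973 = 0.1737
risk difference = 0.4501 − 0.1737 = 0.28

RD ≈ 0.28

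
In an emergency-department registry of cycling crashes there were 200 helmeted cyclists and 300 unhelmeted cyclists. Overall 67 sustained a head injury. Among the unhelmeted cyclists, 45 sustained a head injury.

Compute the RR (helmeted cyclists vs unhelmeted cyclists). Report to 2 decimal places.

0.73

helmeted cyclists with the outcome: 67 − 45 = 22
helmeted cyclists without the outcome: 200 − 22 = 178
unhelmeted cyclists without the outcome: 300 − 45 = 255
risk, helmeted cyclists = 22/200 = 0.1100
risk, unhelmeted cyclists = 45/300 = 0.1500
RR = 0.1100 / 0.1500 = 0.73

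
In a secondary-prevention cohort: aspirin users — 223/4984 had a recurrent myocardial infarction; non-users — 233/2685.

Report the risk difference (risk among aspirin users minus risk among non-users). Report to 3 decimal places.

RD: -0.042

risk, aspirin users = 223/4984 = 0.04474
risk, non-users = 233/2685 = 0.08678
risk difference = 0.04474 − 0.08678 = -0.042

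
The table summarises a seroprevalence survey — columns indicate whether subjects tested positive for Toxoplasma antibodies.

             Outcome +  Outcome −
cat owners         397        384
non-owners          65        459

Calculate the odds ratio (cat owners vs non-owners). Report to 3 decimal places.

OR = (397 × 459) / (384 × 65) = 182223/24960 ≈ 7.301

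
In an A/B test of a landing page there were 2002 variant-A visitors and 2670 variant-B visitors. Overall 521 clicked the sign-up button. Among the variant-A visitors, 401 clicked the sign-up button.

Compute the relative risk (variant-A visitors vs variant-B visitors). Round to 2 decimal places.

variant-A visitors without the outcome: 2002 − 401 = 1601
variant-B visitors with the outcome: 521 − 401 = 120
variant-B visitors without the outcome: 2670 − 120 = 2550
risk, variant-A visitors = 401/2002 = 0.20030
risk, variant-B visitors = 120/2670 = 0.04494
RR = 0.20030 / 0.04494 = 4.46

RR ≈ 4.46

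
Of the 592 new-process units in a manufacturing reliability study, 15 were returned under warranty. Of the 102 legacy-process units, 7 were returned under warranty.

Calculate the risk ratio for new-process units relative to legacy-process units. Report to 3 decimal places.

risk, new-process units = 15/592 = 0.02534
risk, legacy-process units = 7/102 = 0.06863
RR = 0.02534 / 0.06863 = 0.369

0.369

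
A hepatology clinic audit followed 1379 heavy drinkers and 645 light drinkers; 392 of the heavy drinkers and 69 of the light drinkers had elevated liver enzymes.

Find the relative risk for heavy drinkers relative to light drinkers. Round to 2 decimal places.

risk, heavy drinkers = 392/1379 = 0.2843
risk, light drinkers = 69/645 = 0.1070
RR = 0.2843 / 0.1070 = 2.66

RR = 2.66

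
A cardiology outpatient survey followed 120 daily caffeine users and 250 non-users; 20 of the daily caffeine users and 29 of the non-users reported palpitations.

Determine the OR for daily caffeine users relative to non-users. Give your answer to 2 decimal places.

OR ≈ 1.52

odds, daily caffeine users = 20/100 = 0.2000
odds, non-users = 29/221 = 0.1312
OR = 0.2000 / 0.1312 = 1.52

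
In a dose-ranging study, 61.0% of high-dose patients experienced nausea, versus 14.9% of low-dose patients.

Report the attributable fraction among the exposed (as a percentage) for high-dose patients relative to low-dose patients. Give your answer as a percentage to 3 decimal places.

AR% = (0.6100 − 0.1490) / 0.6100 = 0.7557 → 75.574%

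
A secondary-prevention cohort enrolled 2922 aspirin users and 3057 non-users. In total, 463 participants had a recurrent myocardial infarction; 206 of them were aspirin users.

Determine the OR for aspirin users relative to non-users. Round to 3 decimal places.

aspirin users without the outcome: 2922 − 206 = 2716
non-users with the outcome: 463 − 206 = 257
non-users without the outcome: 3057 − 257 = 2800
OR = (206 × 2800) / (2716 × 257) = 576800/698012 ≈ 0.826

0.826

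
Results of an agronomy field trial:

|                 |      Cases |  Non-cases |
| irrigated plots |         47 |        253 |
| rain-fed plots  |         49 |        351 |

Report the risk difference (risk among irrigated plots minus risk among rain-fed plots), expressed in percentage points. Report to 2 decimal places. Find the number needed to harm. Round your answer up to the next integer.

risk, irrigated plots = 47/300 = 0.1567
risk, rain-fed plots = 49/400 = 0.1225
risk difference = 0.1567 − 0.1225 = 0.0342 → 3.42 percentage points
absolute risk difference = 0.034167
1 / 0.034167 = 29.268 → round up → 30

RD = 3.42; NNH = 30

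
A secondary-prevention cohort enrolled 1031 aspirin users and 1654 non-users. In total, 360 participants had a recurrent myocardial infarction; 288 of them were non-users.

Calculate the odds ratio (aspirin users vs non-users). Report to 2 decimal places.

0.36

aspirin users with the outcome: 360 − 288 = 72
aspirin users without the outcome: 1031 − 72 = 959
non-users without the outcome: 1654 − 288 = 1366
odds, aspirin users = 72/959 = 0.0751
odds, non-users = 288/1366 = 0.2108
OR = 0.0751 / 0.2108 = 0.36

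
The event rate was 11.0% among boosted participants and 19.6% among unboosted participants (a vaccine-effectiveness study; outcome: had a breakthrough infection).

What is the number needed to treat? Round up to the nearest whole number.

absolute risk difference = 0.086000
1 / 0.086000 = 11.628 → round up → 12

NNT = 12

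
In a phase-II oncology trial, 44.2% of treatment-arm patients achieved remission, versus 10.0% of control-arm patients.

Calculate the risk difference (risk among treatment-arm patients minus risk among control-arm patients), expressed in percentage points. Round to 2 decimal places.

RD = 34.20

risk difference = 0.4420 − 0.1000 = 0.3420 → 34.20 percentage points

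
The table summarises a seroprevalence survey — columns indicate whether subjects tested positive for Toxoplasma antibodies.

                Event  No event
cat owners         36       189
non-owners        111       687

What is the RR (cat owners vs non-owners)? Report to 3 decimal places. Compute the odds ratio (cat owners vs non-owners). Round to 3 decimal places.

RR = 1.150; OR = 1.179

risk, cat owners = 36/225 = 0.1600
risk, non-owners = 111/798 = 0.1391
RR = 0.1600 / 0.1391 = 1.150
odds, cat owners = 36/189 = 0.1905
odds, non-owners = 111/687 = 0.1616
OR = 0.1905 / 0.1616 = 1.179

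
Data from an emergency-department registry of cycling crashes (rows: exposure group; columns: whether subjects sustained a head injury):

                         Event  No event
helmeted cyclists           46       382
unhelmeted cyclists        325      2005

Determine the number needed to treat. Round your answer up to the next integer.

NNT = 32

risk, helmeted cyclists = 46/428 = 0.107477
risk, unhelmeted cyclists = 325/2330 = 0.139485
absolute risk difference = 0.032008
1 / 0.032008 = 31.242 → round up → 32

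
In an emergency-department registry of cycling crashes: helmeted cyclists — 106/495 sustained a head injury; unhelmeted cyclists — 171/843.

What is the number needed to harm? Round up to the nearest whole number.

risk, helmeted cyclists = 106/495 = 0.214141
risk, unhelmeted cyclists = 171/843 = 0.202847
absolute risk difference = 0.011294
1 / 0.011294 = 88.543 → round up → 89

89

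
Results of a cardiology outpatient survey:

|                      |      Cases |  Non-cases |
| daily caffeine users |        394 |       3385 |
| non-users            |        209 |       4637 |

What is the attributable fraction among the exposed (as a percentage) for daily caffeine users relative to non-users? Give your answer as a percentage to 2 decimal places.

58.63%

risk, daily caffeine users = 394/3779 = 0.10426
risk, non-users = 209/4846 = 0.04313
AR% = (0.10426 − 0.04313) / 0.10426 = 0.5863 → 58.63%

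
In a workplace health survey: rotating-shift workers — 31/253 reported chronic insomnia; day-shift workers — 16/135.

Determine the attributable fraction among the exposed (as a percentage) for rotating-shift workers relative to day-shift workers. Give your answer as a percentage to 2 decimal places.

AR% = 3.27%

risk, rotating-shift workers = 31/253 = 0.1225
risk, day-shift workers = 16/135 = 0.1185
AR% = (0.1225 − 0.1185) / 0.1225 = 0.0327 → 3.27%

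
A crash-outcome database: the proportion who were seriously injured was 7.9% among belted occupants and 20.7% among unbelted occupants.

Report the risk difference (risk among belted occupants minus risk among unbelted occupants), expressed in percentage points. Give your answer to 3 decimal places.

RD: -12.800

risk difference = 0.0790 − 0.2070 = -0.1280 → -12.800 percentage points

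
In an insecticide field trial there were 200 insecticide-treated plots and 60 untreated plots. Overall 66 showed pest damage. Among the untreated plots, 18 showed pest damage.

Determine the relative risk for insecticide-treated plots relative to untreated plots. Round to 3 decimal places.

insecticide-treated plots with the outcome: 66 − 18 = 48
insecticide-treated plots without the outcome: 200 − 48 = 152
untreated plots without the outcome: 60 − 18 = 42
risk, insecticide-treated plots = 48/200 = 0.2400
risk, untreated plots = 18/60 = 0.3000
RR = 0.2400 / 0.3000 = 0.800

RR: 0.800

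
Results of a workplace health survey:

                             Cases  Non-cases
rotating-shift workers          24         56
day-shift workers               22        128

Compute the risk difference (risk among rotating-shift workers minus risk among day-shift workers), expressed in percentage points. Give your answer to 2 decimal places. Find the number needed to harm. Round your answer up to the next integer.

RD = 15.33; NNH = 7

risk, rotating-shift workers = 24/80 = 0.3000
risk, day-shift workers = 22/150 = 0.1467
risk difference = 0.3000 − 0.1467 = 0.1533 → 15.33 percentage points
absolute risk difference = 0.153333
1 / 0.153333 = 6.522 → round up → 7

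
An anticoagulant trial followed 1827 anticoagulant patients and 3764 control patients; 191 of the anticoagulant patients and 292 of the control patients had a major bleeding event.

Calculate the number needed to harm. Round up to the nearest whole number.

risk, anticoagulant patients = 191/1827 = 0.104543
risk, control patients = 292/3764 = 0.077577
absolute risk difference = 0.026966
1 / 0.026966 = 37.084 → round up → 38

38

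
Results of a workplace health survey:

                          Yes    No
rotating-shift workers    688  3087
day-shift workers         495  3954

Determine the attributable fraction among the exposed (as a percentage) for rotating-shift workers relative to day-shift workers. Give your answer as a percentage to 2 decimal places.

risk, rotating-shift workers = 688/3775 = 0.1823
risk, day-shift workers = 495/4449 = 0.1113
AR% = (0.1823 − 0.1113) / 0.1823 = 0.3895 → 38.95%

AR% ≈ 38.95%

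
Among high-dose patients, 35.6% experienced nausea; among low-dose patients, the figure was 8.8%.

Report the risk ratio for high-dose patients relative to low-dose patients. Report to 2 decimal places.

RR = 0.3560 / 0.0880 = 4.05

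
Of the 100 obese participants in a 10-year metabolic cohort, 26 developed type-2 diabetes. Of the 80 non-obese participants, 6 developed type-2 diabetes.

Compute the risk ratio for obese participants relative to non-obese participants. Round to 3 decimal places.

risk, obese participants = 26/100 = 0.2600
risk, non-obese participants = 6/80 = 0.0750
RR = 0.2600 / 0.0750 = 3.467

3.467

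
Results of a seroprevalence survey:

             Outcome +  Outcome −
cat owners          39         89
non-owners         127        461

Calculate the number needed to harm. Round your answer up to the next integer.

12

risk, cat owners = 39/128 = 0.304688
risk, non-owners = 127/588 = 0.215986
absolute risk difference = 0.088701
1 / 0.088701 = 11.274 → round up → 12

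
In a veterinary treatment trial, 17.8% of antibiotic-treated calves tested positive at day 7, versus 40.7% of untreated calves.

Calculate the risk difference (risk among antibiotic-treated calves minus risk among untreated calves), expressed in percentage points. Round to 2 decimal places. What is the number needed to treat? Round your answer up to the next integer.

RD = -22.90; NNT = 5

risk difference = 0.1780 − 0.4070 = -0.2290 → -22.90 percentage points
absolute risk difference = 0.229000
1 / 0.229000 = 4.367 → round up → 5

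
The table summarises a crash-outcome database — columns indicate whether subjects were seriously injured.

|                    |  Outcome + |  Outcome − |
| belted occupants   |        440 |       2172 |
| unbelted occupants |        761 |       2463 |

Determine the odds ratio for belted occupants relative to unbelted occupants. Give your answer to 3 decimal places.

OR = (440 × 2463) / (2172 × 761) = 1083720/1652892 ≈ 0.656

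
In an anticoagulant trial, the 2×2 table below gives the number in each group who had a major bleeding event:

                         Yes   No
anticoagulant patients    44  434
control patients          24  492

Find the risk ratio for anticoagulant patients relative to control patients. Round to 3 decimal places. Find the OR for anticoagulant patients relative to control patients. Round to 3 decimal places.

risk, anticoagulant patients = 44/478 = 0.09205
risk, control patients = 24/516 = 0.04651
RR = 0.09205 / 0.04651 = 1.979
odds, anticoagulant patients = 44/434 = 0.10138
odds, control patients = 24/492 = 0.04878
OR = 0.10138 / 0.04878 = 2.078

RR = 1.979; OR = 2.078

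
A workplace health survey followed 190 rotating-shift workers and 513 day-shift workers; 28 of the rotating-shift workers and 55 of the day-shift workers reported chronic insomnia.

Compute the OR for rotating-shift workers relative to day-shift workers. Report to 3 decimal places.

OR = (28 × 458) / (162 × 55) = 12824/8910 ≈ 1.439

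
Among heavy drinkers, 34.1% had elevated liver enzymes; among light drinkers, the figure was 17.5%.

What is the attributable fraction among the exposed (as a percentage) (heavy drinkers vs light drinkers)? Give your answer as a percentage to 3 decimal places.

AR% = (0.3410 − 0.1750) / 0.3410 = 0.4868 → 48.680%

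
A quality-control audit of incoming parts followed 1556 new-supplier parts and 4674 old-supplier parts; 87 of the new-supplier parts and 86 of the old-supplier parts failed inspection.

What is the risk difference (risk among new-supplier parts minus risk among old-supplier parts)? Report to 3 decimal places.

RD: 0.038

risk, new-supplier parts = 87/1556 = 0.05591
risk, old-supplier parts = 86/4674 = 0.01840
risk difference = 0.05591 − 0.01840 = 0.038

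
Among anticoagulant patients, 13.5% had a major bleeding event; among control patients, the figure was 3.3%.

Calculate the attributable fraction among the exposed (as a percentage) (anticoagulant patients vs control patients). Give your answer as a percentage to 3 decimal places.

AR% = (0.13500 − 0.03300) / 0.13500 = 0.7556 → 75.556%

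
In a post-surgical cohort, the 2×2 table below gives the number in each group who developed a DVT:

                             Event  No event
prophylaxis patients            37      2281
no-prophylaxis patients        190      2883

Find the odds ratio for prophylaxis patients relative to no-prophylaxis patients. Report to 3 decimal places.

OR = (37 × 2883) / (2281 × 190) = 106671/433390 ≈ 0.246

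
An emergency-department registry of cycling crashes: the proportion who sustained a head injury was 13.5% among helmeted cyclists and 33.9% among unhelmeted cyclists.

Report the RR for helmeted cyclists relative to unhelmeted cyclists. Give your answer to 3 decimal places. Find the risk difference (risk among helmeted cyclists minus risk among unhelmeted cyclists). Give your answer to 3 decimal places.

RR = 0.1350 / 0.3390 = 0.398
risk difference = 0.1350 − 0.3390 = -0.204

RR = 0.398; RD = -0.204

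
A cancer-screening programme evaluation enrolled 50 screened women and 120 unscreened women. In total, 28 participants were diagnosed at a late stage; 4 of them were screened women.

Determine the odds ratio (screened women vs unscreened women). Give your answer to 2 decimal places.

screened women without the outcome: 50 − 4 = 46
unscreened women with the outcome: 28 − 4 = 24
unscreened women without the outcome: 120 − 24 = 96
OR = (4 × 96) / (46 × 24) = 384/1104 ≈ 0.35

0.35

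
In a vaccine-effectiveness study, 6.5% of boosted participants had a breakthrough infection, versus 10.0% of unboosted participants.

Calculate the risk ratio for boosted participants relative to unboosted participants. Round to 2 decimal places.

RR = 0.0650 / 0.1000 = 0.65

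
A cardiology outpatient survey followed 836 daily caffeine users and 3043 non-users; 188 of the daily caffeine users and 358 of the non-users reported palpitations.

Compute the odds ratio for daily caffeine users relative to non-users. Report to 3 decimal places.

OR = (188 × 2685) / (648 × 358) = 504780/231984 ≈ 2.176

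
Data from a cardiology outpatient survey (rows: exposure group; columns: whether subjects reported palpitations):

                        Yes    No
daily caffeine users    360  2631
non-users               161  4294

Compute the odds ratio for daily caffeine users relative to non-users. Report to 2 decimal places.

OR = (360 × 4294) / (2631 × 161) = 1545840/423591 ≈ 3.65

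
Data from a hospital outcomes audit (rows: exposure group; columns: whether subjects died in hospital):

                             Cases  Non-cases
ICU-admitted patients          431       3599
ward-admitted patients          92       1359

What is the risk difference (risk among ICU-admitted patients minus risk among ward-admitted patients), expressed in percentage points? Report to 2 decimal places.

risk, ICU-admitted patients = 431/4030 = 0.1069
risk, ward-admitted patients = 92/1451 = 0.0634
risk difference = 0.1069 − 0.0634 = 0.0435 → 4.35 percentage points

4.35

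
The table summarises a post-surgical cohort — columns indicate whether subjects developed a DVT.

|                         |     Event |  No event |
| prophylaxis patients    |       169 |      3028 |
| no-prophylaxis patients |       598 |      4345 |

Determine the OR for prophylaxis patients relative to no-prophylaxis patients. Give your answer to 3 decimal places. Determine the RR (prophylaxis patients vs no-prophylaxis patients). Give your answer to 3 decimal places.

odds, prophylaxis patients = 169/3028 = 0.0558
odds, no-prophylaxis patients = 598/4345 = 0.1376
OR = 0.0558 / 0.1376 = 0.406
risk, prophylaxis patients = 169/3197 = 0.0529
risk, no-prophylaxis patients = 598/4943 = 0.1210
RR = 0.0529 / 0.1210 = 0.437

OR = 0.406; RR = 0.437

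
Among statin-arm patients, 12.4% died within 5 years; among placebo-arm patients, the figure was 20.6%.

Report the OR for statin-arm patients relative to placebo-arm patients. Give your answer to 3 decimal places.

OR ≈ 0.546

odds, statin-arm patients = 0.1240/0.8760 = 0.1416
odds, placebo-arm patients = 0.2060/0.7940 = 0.2594
OR = 0.1416 / 0.2594 = 0.546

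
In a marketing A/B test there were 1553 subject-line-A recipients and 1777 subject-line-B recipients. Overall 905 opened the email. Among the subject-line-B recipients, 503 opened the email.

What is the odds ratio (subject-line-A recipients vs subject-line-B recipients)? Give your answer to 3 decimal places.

0.885

subject-line-A recipients with the outcome: 905 − 503 = 402
subject-line-A recipients without the outcome: 1553 − 402 = 1151
subject-line-B recipients without the outcome: 1777 − 503 = 1274
OR = (402 × 1274) / (1151 × 503) = 512148/578953 ≈ 0.885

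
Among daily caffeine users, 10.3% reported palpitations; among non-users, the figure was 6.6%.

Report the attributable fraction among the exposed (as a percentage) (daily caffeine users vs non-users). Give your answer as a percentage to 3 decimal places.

AR% = (0.1030 − 0.0660) / 0.1030 = 0.3592 → 35.922%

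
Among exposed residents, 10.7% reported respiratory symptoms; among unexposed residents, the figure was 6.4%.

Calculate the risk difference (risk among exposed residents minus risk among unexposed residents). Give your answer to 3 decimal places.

risk difference = 0.1070 − 0.0640 = 0.043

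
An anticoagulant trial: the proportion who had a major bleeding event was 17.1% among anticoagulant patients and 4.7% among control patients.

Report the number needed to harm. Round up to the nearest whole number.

absolute risk difference = 0.124000
1 / 0.124000 = 8.065 → round up → 9

NNH: 9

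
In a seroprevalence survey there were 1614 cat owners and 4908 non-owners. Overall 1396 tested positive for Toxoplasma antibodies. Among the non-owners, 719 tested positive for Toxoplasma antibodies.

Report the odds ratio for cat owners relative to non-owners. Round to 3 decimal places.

cat owners with the outcome: 1396 − 719 = 677
cat owners without the outcome: 1614 − 677 = 937
non-owners without the outcome: 4908 − 719 = 4189
OR = (677 × 4189) / (937 × 719) = 2835953/673703 ≈ 4.210

OR = 4.210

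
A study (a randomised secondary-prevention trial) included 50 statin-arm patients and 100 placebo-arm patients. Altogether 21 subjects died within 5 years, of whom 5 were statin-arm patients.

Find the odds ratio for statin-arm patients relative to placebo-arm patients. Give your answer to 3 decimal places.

OR = 0.583

statin-arm patients without the outcome: 50 − 5 = 45
placebo-arm patients with the outcome: 21 − 5 = 16
placebo-arm patients without the outcome: 100 − 16 = 84
OR = (5 × 84) / (45 × 16) = 420/720 ≈ 0.583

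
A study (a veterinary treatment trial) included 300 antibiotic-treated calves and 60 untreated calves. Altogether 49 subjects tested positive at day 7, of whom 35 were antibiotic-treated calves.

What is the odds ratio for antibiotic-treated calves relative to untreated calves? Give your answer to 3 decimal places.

antibiotic-treated calves without the outcome: 300 − 35 = 265
untreated calves with the outcome: 49 − 35 = 14
untreated calves without the outcome: 60 − 14 = 46
OR = (35 × 46) / (265 × 14) = 1610/3710 ≈ 0.434

OR ≈ 0.434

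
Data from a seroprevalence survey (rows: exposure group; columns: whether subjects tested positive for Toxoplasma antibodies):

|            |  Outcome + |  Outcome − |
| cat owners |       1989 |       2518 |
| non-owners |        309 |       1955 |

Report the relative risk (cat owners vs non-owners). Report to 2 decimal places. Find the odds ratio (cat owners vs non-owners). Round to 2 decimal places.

RR = 3.23; OR = 5.00

risk, cat owners = 1989/4507 = 0.4413
risk, non-owners = 309/2264 = 0.1365
RR = 0.4413 / 0.1365 = 3.23
OR = (1989 × 1955) / (2518 × 309) = 3888495/778062 ≈ 5.00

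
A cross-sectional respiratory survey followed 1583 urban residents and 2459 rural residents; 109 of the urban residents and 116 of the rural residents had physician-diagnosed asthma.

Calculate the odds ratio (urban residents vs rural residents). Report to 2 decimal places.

OR = (109 × 2343) / (1474 × 116) = 255387/170984 ≈ 1.49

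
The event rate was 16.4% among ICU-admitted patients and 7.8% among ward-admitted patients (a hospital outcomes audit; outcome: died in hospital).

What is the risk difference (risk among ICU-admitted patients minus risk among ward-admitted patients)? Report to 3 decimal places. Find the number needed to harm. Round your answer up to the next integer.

risk difference = 0.1640 − 0.0780 = 0.086
absolute risk difference = 0.086000
1 / 0.086000 = 11.628 → round up → 12

RD = 0.086; NNH = 12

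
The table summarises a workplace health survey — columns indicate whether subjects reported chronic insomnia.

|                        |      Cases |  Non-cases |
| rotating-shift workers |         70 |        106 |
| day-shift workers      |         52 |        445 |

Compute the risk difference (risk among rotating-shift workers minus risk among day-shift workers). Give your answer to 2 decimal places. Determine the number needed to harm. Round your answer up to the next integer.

RD = 0.29; NNH = 4

risk, rotating-shift workers = 70/176 = 0.3977
risk, day-shift workers = 52/497 = 0.1046
risk difference = 0.3977 − 0.1046 = 0.29
absolute risk difference = 0.293100
1 / 0.293100 = 3.412 → round up → 4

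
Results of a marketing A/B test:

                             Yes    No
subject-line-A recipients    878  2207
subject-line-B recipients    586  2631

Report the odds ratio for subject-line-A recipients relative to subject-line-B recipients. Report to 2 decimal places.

OR = (878 × 2631) / (2207 × 586) = 2310018/1293302 ≈ 1.79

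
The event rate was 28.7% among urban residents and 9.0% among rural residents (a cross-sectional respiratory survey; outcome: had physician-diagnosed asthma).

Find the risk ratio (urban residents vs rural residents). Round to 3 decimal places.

RR = 0.2870 / 0.0900 = 3.189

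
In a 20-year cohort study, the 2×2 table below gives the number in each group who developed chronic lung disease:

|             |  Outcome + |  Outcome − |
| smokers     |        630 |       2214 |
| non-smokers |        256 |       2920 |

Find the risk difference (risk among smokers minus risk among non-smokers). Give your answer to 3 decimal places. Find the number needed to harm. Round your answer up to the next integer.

RD = 0.141; NNH = 8

risk, smokers = 630/2844 = 0.2215
risk, non-smokers = 256/3176 = 0.0806
risk difference = 0.2215 − 0.0806 = 0.141
absolute risk difference = 0.140914
1 / 0.140914 = 7.097 → round up → 8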